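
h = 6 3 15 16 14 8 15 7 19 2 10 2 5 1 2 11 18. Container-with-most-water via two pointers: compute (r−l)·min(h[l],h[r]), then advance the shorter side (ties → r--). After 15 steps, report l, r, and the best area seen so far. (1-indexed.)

l=1 r=17: min(6,18)*16=96 best=96 *, l++
l=2 r=17: min(3,18)*15=45 best=96, l++
l=3 r=17: min(15,18)*14=210 best=210 *, l++
l=4 r=17: min(16,18)*13=208 best=210, l++
l=5 r=17: min(14,18)*12=168 best=210, l++
l=6 r=17: min(8,18)*11=88 best=210, l++
l=7 r=17: min(15,18)*10=150 best=210, l++
l=8 r=17: min(7,18)*9=63 best=210, l++
l=9 r=17: min(19,18)*8=144 best=210, r--
l=9 r=16: min(19,11)*7=77 best=210, r--
l=9 r=15: min(19,2)*6=12 best=210, r--
l=9 r=14: min(19,1)*5=5 best=210, r--
l=9 r=13: min(19,5)*4=20 best=210, r--
l=9 r=12: min(19,2)*3=6 best=210, r--
l=9 r=11: min(19,10)*2=20 best=210, r--

l=9, r=10, best area=210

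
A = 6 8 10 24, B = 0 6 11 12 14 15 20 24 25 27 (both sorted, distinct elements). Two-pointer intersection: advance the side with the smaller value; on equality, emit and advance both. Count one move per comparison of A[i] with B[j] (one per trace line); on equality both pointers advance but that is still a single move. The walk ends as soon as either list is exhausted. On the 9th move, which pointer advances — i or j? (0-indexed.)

[i=0,j=0] 6>0 → j++
[i=0,j=1] 6==6 emit → i++,j++
[i=1,j=2] 8<11 → i++
[i=2,j=2] 10<11 → i++
[i=3,j=2] 24>11 → j++
[i=3,j=3] 24>12 → j++
[i=3,j=4] 24>14 → j++
[i=3,j=5] 24>15 → j++
[i=3,j=6] 24>20 → j++

j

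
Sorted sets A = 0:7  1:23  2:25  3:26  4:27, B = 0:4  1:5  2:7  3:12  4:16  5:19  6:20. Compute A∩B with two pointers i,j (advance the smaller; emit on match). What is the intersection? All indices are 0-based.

intersection = [7]

[i=0,j=0] 7>4 → j++
[i=0,j=1] 7>5 → j++
[i=0,j=2] 7==7 emit → i++,j++
[i=1,j=3] 23>12 → j++
[i=1,j=4] 23>16 → j++
[i=1,j=5] 23>19 → j++
[i=1,j=6] 23>20 → j++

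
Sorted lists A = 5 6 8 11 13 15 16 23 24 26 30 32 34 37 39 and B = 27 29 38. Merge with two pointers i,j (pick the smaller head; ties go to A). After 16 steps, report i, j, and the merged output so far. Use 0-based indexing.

i=14, j=2, merged so far=[5, 6, 8, 11, 13, 15, 16, 23, 24, 26, 27, 29, 30, 32, 34, 37]

i=0 j=0: A[i]=5<=B[j]=27 take 5, i++
i=1 j=0: A[i]=6<=B[j]=27 take 6, i++
i=2 j=0: A[i]=8<=B[j]=27 take 8, i++
i=3 j=0: A[i]=11<=B[j]=27 take 11, i++
i=4 j=0: A[i]=13<=B[j]=27 take 13, i++
i=5 j=0: A[i]=15<=B[j]=27 take 15, i++
i=6 j=0: A[i]=16<=B[j]=27 take 16, i++
i=7 j=0: A[i]=23<=B[j]=27 take 23, i++
i=8 j=0: A[i]=24<=B[j]=27 take 24, i++
i=9 j=0: A[i]=26<=B[j]=27 take 26, i++
i=10 j=0: A[i]=30>B[j]=27 take 27, j++
i=10 j=1: A[i]=30>B[j]=29 take 29, j++
i=10 j=2: A[i]=30<=B[j]=38 take 30, i++
i=11 j=2: A[i]=32<=B[j]=38 take 32, i++
i=12 j=2: A[i]=34<=B[j]=38 take 34, i++
i=13 j=2: A[i]=37<=B[j]=38 take 37, i++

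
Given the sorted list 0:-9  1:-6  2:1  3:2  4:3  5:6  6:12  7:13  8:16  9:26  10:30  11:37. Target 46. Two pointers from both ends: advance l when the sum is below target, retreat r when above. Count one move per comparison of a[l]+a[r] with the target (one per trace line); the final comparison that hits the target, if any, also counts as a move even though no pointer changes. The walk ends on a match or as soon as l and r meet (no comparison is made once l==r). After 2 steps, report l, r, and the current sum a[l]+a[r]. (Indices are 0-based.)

l=0 r=11: -9+37=28 <46, l++
l=1 r=11: -6+37=31 <46, l++

l=2, r=11, sum=38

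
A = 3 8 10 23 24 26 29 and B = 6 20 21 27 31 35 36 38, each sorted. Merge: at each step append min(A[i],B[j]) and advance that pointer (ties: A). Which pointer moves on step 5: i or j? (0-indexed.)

j

[i=0,j=0] A[i]=3<=B[j]=6 take 3 → i++
[i=1,j=0] A[i]=8>B[j]=6 take 6 → j++
[i=1,j=1] A[i]=8<=B[j]=20 take 8 → i++
[i=2,j=1] A[i]=10<=B[j]=20 take 10 → i++
[i=3,j=1] A[i]=23>B[j]=20 take 20 → j++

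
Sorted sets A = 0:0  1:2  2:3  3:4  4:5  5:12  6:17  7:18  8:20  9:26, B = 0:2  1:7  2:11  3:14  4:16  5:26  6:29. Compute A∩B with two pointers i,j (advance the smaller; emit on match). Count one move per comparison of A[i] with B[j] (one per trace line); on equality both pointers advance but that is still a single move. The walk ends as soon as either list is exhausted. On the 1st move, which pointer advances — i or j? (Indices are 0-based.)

i

[i=0,j=0] 0<2 → i++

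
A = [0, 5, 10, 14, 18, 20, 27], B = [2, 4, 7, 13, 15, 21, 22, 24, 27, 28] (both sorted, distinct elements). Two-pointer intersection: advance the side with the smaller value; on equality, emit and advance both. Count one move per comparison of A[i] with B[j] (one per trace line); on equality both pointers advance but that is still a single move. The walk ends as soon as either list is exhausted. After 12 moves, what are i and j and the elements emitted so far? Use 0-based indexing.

i=6, j=6, emitted=[]

[i=0,j=0] 0<2 → i++
[i=1,j=0] 5>2 → j++
[i=1,j=1] 5>4 → j++
[i=1,j=2] 5<7 → i++
[i=2,j=2] 10>7 → j++
[i=2,j=3] 10<13 → i++
[i=3,j=3] 14>13 → j++
[i=3,j=4] 14<15 → i++
[i=4,j=4] 18>15 → j++
[i=4,j=5] 18<21 → i++
[i=5,j=5] 20<21 → i++
[i=6,j=5] 27>21 → j++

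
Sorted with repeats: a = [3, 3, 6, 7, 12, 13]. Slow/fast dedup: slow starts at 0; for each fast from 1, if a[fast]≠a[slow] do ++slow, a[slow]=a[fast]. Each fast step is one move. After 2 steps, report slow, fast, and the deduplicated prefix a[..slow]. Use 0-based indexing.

slow=1, fast=3, prefix=[3, 6]

slow=0 fast=1: a[fast]=3=a[slow] dup, fast++
slow=0 fast=2: a[fast]=6≠a[slow]=3 write a[1]=6, slow++,fast++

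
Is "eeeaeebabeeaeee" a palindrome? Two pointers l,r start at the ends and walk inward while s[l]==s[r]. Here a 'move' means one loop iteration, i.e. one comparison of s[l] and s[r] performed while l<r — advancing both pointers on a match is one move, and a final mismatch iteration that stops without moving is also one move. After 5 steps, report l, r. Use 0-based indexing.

l=5, r=9

l=0 r=14: 'e'=='e', l++,r--
l=1 r=13: 'e'=='e', l++,r--
l=2 r=12: 'e'=='e', l++,r--
l=3 r=11: 'a'=='a', l++,r--
l=4 r=10: 'e'=='e', l++,r--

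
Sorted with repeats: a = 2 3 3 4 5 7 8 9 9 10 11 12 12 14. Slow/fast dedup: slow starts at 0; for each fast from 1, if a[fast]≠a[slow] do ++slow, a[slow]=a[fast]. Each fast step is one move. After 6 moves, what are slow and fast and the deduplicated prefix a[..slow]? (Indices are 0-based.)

slow=5, fast=7, prefix=[2, 3, 4, 5, 7, 8]

slow=0 fast=1: a[fast]=3≠a[slow]=2 write a[1]=3, slow++,fast++
slow=1 fast=2: a[fast]=3=a[slow] dup, fast++
slow=1 fast=3: a[fast]=4≠a[slow]=3 write a[2]=4, slow++,fast++
slow=2 fast=4: a[fast]=5≠a[slow]=4 write a[3]=5, slow++,fast++
slow=3 fast=5: a[fast]=7≠a[slow]=5 write a[4]=7, slow++,fast++
slow=4 fast=6: a[fast]=8≠a[slow]=7 write a[5]=8, slow++,fast++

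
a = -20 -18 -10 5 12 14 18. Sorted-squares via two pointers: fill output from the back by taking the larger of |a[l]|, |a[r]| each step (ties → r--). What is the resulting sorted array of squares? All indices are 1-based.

[25, 100, 144, 196, 324, 324, 400]

[1,7] |-20|>|18| out[7]=400 → l++
[2,7] |-18|<=|18| out[6]=324 → r--
[2,6] |-18|>|14| out[5]=324 → l++
[3,6] |-10|<=|14| out[4]=196 → r--
[3,5] |-10|<=|12| out[3]=144 → r--
[3,4] |-10|>|5| out[2]=100 → l++
[4,4] |5|<=|5| out[1]=25 → r--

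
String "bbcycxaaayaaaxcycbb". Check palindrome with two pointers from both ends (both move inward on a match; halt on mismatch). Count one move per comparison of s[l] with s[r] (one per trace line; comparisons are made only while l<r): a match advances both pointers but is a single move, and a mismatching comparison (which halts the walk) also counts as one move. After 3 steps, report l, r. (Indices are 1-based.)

[1,19] 'b'=='b' → l++,r--
[2,18] 'b'=='b' → l++,r--
[3,17] 'c'=='c' → l++,r--

l=4, r=16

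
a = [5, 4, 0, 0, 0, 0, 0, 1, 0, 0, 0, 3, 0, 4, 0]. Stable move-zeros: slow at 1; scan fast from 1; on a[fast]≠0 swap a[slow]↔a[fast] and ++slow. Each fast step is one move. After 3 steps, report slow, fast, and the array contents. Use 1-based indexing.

slow=1 fast=1: a[fast]=5≠0 swap→a[1]=5, slow++,fast++
slow=2 fast=2: a[fast]=4≠0 swap→a[2]=4, slow++,fast++
slow=3 fast=3: a[fast]=0, fast++

slow=3, fast=4, a=[5, 4, 0, 0, 0, 0, 0, 1, 0, 0, 0, 3, 0, 4, 0]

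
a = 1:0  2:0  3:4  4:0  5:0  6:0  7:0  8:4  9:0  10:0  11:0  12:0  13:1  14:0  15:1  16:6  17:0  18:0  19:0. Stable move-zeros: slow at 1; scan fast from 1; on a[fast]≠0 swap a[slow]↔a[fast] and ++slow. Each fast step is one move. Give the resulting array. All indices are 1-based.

(s=1,f=1) a[fast]=0 → fast++
(s=1,f=2) a[fast]=0 → fast++
(s=1,f=3) a[fast]=4≠0 swap→a[1]=4 → slow++,fast++
(s=2,f=4) a[fast]=0 → fast++
(s=2,f=5) a[fast]=0 → fast++
(s=2,f=6) a[fast]=0 → fast++
(s=2,f=7) a[fast]=0 → fast++
(s=2,f=8) a[fast]=4≠0 swap→a[2]=4 → slow++,fast++
(s=3,f=9) a[fast]=0 → fast++
(s=3,f=10) a[fast]=0 → fast++
(s=3,f=11) a[fast]=0 → fast++
(s=3,f=12) a[fast]=0 → fast++
(s=3,f=13) a[fast]=1≠0 swap→a[3]=1 → slow++,fast++
(s=4,f=14) a[fast]=0 → fast++
(s=4,f=15) a[fast]=1≠0 swap→a[4]=1 → slow++,fast++
(s=5,f=16) a[fast]=6≠0 swap→a[5]=6 → slow++,fast++
(s=6,f=17) a[fast]=0 → fast++
(s=6,f=18) a[fast]=0 → fast++
(s=6,f=19) a[fast]=0 → fast++

[4, 4, 1, 1, 6, 0, 0, 0, 0, 0, 0, 0, 0, 0, 0, 0, 0, 0, 0]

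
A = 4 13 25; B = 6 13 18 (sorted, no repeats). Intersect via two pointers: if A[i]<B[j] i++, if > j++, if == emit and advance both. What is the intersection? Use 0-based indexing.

intersection = [13]

i=0 j=0: 4<6, i++
i=1 j=0: 13>6, j++
i=1 j=1: 13==13 emit, i++,j++
i=2 j=2: 25>18, j++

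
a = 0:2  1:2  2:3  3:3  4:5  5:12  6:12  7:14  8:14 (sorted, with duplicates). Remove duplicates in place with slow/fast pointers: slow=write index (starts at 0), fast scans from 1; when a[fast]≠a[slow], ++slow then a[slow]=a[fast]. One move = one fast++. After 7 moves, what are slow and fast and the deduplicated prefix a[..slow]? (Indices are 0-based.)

slow=0 fast=1: a[fast]=2=a[slow] dup, fast++
slow=0 fast=2: a[fast]=3≠a[slow]=2 write a[1]=3, slow++,fast++
slow=1 fast=3: a[fast]=3=a[slow] dup, fast++
slow=1 fast=4: a[fast]=5≠a[slow]=3 write a[2]=5, slow++,fast++
slow=2 fast=5: a[fast]=12≠a[slow]=5 write a[3]=12, slow++,fast++
slow=3 fast=6: a[fast]=12=a[slow] dup, fast++
slow=3 fast=7: a[fast]=14≠a[slow]=12 write a[4]=14, slow++,fast++

slow=4, fast=8, prefix=[2, 3, 5, 12, 14]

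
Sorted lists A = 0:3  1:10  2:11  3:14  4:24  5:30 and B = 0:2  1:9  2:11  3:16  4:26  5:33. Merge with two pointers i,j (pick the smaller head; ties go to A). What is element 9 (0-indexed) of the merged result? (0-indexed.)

i=0 j=0: A[i]=3>B[j]=2 take 2, j++
i=0 j=1: A[i]=3<=B[j]=9 take 3, i++
i=1 j=1: A[i]=10>B[j]=9 take 9, j++
i=1 j=2: A[i]=10<=B[j]=11 take 10, i++
i=2 j=2: A[i]=11<=B[j]=11 take 11, i++
i=3 j=2: A[i]=14>B[j]=11 take 11, j++
i=3 j=3: A[i]=14<=B[j]=16 take 14, i++
i=4 j=3: A[i]=24>B[j]=16 take 16, j++
i=4 j=4: A[i]=24<=B[j]=26 take 24, i++
i=5 j=4: A[i]=30>B[j]=26 take 26, j++
i=5 j=5: A[i]=30<=B[j]=33 take 30, i++
i=6 j=5: A done, take B[j]=33, j++

merged[9] = 26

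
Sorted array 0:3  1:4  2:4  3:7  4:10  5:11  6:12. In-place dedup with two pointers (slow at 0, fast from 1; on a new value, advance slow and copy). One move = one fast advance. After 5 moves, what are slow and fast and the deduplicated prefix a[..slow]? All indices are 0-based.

slow=4, fast=6, prefix=[3, 4, 7, 10, 11]

(s=0,f=1) a[fast]=4≠a[slow]=3 write a[1]=4 → slow++,fast++
(s=1,f=2) a[fast]=4=a[slow] dup → fast++
(s=1,f=3) a[fast]=7≠a[slow]=4 write a[2]=7 → slow++,fast++
(s=2,f=4) a[fast]=10≠a[slow]=7 write a[3]=10 → slow++,fast++
(s=3,f=5) a[fast]=11≠a[slow]=10 write a[4]=11 → slow++,fast++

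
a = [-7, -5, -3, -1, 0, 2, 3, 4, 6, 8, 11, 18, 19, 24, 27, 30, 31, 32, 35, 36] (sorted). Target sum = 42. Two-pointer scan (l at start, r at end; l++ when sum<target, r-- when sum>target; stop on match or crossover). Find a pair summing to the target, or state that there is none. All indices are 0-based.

[0,19] -7+36=29 <42 → l++
[1,19] -5+36=31 <42 → l++
[2,19] -3+36=33 <42 → l++
[3,19] -1+36=35 <42 → l++
[4,19] 0+36=36 <42 → l++
[5,19] 2+36=38 <42 → l++
[6,19] 3+36=39 <42 → l++
[7,19] 4+36=40 <42 → l++
[8,19] 6+36=42 → found

(6, 36)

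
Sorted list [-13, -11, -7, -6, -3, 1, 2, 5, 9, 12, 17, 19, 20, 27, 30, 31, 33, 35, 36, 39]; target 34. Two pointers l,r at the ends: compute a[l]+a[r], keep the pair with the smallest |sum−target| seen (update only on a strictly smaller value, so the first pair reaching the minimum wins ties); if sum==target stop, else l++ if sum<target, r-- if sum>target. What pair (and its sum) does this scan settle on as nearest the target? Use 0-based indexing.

[0,19] -13+39=26 d=8 * → l++
[1,19] -11+39=28 d=6 * → l++
[2,19] -7+39=32 d=2 * → l++
[3,19] -6+39=33 d=1 * → l++
[4,19] -3+39=36 d=2 → r--
[4,18] -3+36=33 d=1 → l++
[5,18] 1+36=37 d=3 → r--
[5,17] 1+35=36 d=2 → r--
[5,16] 1+33=34 d=0 * → stop

pair (1, 33) with sum 34 (|Δ|=0)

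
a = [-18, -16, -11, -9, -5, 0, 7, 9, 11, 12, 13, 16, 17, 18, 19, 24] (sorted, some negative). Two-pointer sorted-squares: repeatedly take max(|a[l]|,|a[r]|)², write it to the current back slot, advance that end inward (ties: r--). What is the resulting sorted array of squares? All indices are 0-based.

l=0 r=15: |-18|<=|24| out[15]=576, r--
l=0 r=14: |-18|<=|19| out[14]=361, r--
l=0 r=13: |-18|<=|18| out[13]=324, r--
l=0 r=12: |-18|>|17| out[12]=324, l++
l=1 r=12: |-16|<=|17| out[11]=289, r--
l=1 r=11: |-16|<=|16| out[10]=256, r--
l=1 r=10: |-16|>|13| out[9]=256, l++
l=2 r=10: |-11|<=|13| out[8]=169, r--
l=2 r=9: |-11|<=|12| out[7]=144, r--
l=2 r=8: |-11|<=|11| out[6]=121, r--
l=2 r=7: |-11|>|9| out[5]=121, l++
l=3 r=7: |-9|<=|9| out[4]=81, r--
l=3 r=6: |-9|>|7| out[3]=81, l++
l=4 r=6: |-5|<=|7| out[2]=49, r--
l=4 r=5: |-5|>|0| out[1]=25, l++
l=5 r=5: |0|<=|0| out[0]=0, r--

[0, 25, 49, 81, 81, 121, 121, 144, 169, 256, 256, 289, 324, 324, 361, 576]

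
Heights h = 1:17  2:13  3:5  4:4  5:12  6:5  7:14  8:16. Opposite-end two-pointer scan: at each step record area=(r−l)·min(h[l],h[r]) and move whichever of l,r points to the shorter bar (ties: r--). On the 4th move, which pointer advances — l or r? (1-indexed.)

l=1 r=8: min(17,16)*7=112 best=112 *, r--
l=1 r=7: min(17,14)*6=84 best=112, r--
l=1 r=6: min(17,5)*5=25 best=112, r--
l=1 r=5: min(17,12)*4=48 best=112, r--

r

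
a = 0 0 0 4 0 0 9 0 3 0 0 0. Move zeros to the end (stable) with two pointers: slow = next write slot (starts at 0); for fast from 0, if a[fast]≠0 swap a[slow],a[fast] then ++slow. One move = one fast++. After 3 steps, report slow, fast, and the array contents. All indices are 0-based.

slow=0, fast=3, a=[0, 0, 0, 4, 0, 0, 9, 0, 3, 0, 0, 0]

slow=0 fast=0: a[fast]=0, fast++
slow=0 fast=1: a[fast]=0, fast++
slow=0 fast=2: a[fast]=0, fast++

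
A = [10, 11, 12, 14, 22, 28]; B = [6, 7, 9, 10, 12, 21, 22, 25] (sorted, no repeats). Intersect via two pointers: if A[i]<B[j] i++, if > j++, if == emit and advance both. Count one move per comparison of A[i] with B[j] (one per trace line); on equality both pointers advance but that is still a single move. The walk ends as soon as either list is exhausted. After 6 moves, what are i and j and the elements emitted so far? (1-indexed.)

i=1 j=1: 10>6, j++
i=1 j=2: 10>7, j++
i=1 j=3: 10>9, j++
i=1 j=4: 10==10 emit, i++,j++
i=2 j=5: 11<12, i++
i=3 j=5: 12==12 emit, i++,j++

i=4, j=6, emitted=[10, 12]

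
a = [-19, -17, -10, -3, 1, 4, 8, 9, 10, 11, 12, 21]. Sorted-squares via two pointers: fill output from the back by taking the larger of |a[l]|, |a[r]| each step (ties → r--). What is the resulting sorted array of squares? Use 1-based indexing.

[1, 9, 16, 64, 81, 100, 100, 121, 144, 289, 361, 441]

l=1 r=12: |-19|<=|21| out[12]=441, r--
l=1 r=11: |-19|>|12| out[11]=361, l++
l=2 r=11: |-17|>|12| out[10]=289, l++
l=3 r=11: |-10|<=|12| out[9]=144, r--
l=3 r=10: |-10|<=|11| out[8]=121, r--
l=3 r=9: |-10|<=|10| out[7]=100, r--
l=3 r=8: |-10|>|9| out[6]=100, l++
l=4 r=8: |-3|<=|9| out[5]=81, r--
l=4 r=7: |-3|<=|8| out[4]=64, r--
l=4 r=6: |-3|<=|4| out[3]=16, r--
l=4 r=5: |-3|>|1| out[2]=9, l++
l=5 r=5: |1|<=|1| out[1]=1, r--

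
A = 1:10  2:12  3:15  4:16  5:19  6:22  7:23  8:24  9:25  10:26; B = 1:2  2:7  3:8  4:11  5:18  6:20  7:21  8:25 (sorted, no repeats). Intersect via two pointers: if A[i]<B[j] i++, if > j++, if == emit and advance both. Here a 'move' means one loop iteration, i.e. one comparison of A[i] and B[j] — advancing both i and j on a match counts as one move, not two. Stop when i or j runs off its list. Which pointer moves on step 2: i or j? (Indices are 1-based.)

i=1 j=1: 10>2, j++
i=1 j=2: 10>7, j++

j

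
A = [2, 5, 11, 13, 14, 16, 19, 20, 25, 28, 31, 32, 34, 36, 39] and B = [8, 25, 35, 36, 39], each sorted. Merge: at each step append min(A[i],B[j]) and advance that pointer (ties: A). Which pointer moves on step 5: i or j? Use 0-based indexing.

i

[i=0,j=0] A[i]=2<=B[j]=8 take 2 → i++
[i=1,j=0] A[i]=5<=B[j]=8 take 5 → i++
[i=2,j=0] A[i]=11>B[j]=8 take 8 → j++
[i=2,j=1] A[i]=11<=B[j]=25 take 11 → i++
[i=3,j=1] A[i]=13<=B[j]=25 take 13 → i++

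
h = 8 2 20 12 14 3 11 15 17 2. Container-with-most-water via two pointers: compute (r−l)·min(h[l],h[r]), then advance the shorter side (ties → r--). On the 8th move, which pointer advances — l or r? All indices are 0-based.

[0,9] min(8,2)*9=18 best=18 * → r--
[0,8] min(8,17)*8=64 best=64 * → l++
[1,8] min(2,17)*7=14 best=64 → l++
[2,8] min(20,17)*6=102 best=102 * → r--
[2,7] min(20,15)*5=75 best=102 → r--
[2,6] min(20,11)*4=44 best=102 → r--
[2,5] min(20,3)*3=9 best=102 → r--
[2,4] min(20,14)*2=28 best=102 → r--

r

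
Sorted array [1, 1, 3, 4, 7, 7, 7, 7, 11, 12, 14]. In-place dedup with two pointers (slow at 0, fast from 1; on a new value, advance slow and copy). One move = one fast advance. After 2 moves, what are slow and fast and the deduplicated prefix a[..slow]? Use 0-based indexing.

slow=1, fast=3, prefix=[1, 3]

slow=0 fast=1: a[fast]=1=a[slow] dup, fast++
slow=0 fast=2: a[fast]=3≠a[slow]=1 write a[1]=3, slow++,fast++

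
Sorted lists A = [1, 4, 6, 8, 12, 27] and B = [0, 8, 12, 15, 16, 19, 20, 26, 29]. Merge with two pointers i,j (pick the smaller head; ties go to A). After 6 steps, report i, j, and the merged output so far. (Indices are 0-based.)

[i=0,j=0] A[i]=1>B[j]=0 take 0 → j++
[i=0,j=1] A[i]=1<=B[j]=8 take 1 → i++
[i=1,j=1] A[i]=4<=B[j]=8 take 4 → i++
[i=2,j=1] A[i]=6<=B[j]=8 take 6 → i++
[i=3,j=1] A[i]=8<=B[j]=8 take 8 → i++
[i=4,j=1] A[i]=12>B[j]=8 take 8 → j++

i=4, j=2, merged so far=[0, 1, 4, 6, 8, 8]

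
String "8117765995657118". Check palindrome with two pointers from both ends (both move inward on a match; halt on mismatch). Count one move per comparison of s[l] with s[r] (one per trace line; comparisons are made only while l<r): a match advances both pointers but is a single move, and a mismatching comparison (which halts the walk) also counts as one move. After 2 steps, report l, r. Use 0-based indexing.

l=2, r=13

[0,15] '8'=='8' → l++,r--
[1,14] '1'=='1' → l++,r--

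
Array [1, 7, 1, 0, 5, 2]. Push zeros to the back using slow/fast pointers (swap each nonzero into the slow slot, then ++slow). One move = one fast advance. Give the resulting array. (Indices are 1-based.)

[1, 7, 1, 5, 2, 0]

(s=1,f=1) a[fast]=1≠0 swap→a[1]=1 → slow++,fast++
(s=2,f=2) a[fast]=7≠0 swap→a[2]=7 → slow++,fast++
(s=3,f=3) a[fast]=1≠0 swap→a[3]=1 → slow++,fast++
(s=4,f=4) a[fast]=0 → fast++
(s=4,f=5) a[fast]=5≠0 swap→a[4]=5 → slow++,fast++
(s=5,f=6) a[fast]=2≠0 swap→a[5]=2 → slow++,fast++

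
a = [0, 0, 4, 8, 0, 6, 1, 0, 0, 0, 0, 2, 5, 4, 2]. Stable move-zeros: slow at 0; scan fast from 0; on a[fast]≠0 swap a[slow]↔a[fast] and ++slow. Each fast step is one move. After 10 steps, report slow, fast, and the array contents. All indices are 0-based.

(s=0,f=0) a[fast]=0 → fast++
(s=0,f=1) a[fast]=0 → fast++
(s=0,f=2) a[fast]=4≠0 swap→a[0]=4 → slow++,fast++
(s=1,f=3) a[fast]=8≠0 swap→a[1]=8 → slow++,fast++
(s=2,f=4) a[fast]=0 → fast++
(s=2,f=5) a[fast]=6≠0 swap→a[2]=6 → slow++,fast++
(s=3,f=6) a[fast]=1≠0 swap→a[3]=1 → slow++,fast++
(s=4,f=7) a[fast]=0 → fast++
(s=4,f=8) a[fast]=0 → fast++
(s=4,f=9) a[fast]=0 → fast++

slow=4, fast=10, a=[4, 8, 6, 1, 0, 0, 0, 0, 0, 0, 0, 2, 5, 4, 2]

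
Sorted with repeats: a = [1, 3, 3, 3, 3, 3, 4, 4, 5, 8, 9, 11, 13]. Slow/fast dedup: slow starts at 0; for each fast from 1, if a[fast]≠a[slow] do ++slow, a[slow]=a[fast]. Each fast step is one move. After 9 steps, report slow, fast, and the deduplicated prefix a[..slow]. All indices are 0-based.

slow=0 fast=1: a[fast]=3≠a[slow]=1 write a[1]=3, slow++,fast++
slow=1 fast=2: a[fast]=3=a[slow] dup, fast++
slow=1 fast=3: a[fast]=3=a[slow] dup, fast++
slow=1 fast=4: a[fast]=3=a[slow] dup, fast++
slow=1 fast=5: a[fast]=3=a[slow] dup, fast++
slow=1 fast=6: a[fast]=4≠a[slow]=3 write a[2]=4, slow++,fast++
slow=2 fast=7: a[fast]=4=a[slow] dup, fast++
slow=2 fast=8: a[fast]=5≠a[slow]=4 write a[3]=5, slow++,fast++
slow=3 fast=9: a[fast]=8≠a[slow]=5 write a[4]=8, slow++,fast++

slow=4, fast=10, prefix=[1, 3, 4, 5, 8]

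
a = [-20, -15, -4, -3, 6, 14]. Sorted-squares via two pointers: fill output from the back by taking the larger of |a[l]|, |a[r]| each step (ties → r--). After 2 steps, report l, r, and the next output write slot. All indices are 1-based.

l=3, r=6, next write slot=4

l=1 r=6: |-20|>|14| out[6]=400, l++
l=2 r=6: |-15|>|14| out[5]=225, l++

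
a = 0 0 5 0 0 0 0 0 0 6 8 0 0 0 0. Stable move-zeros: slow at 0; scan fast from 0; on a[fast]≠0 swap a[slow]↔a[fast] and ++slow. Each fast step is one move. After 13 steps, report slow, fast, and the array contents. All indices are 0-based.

slow=3, fast=13, a=[5, 6, 8, 0, 0, 0, 0, 0, 0, 0, 0, 0, 0, 0, 0]

(s=0,f=0) a[fast]=0 → fast++
(s=0,f=1) a[fast]=0 → fast++
(s=0,f=2) a[fast]=5≠0 swap→a[0]=5 → slow++,fast++
(s=1,f=3) a[fast]=0 → fast++
(s=1,f=4) a[fast]=0 → fast++
(s=1,f=5) a[fast]=0 → fast++
(s=1,f=6) a[fast]=0 → fast++
(s=1,f=7) a[fast]=0 → fast++
(s=1,f=8) a[fast]=0 → fast++
(s=1,f=9) a[fast]=6≠0 swap→a[1]=6 → slow++,fast++
(s=2,f=10) a[fast]=8≠0 swap→a[2]=8 → slow++,fast++
(s=3,f=11) a[fast]=0 → fast++
(s=3,f=12) a[fast]=0 → fast++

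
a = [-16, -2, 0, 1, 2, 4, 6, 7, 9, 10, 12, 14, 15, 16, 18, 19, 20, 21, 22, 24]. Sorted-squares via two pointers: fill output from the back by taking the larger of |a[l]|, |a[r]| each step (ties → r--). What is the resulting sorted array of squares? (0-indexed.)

l=0 r=19: |-16|<=|24| out[19]=576, r--
l=0 r=18: |-16|<=|22| out[18]=484, r--
l=0 r=17: |-16|<=|21| out[17]=441, r--
l=0 r=16: |-16|<=|20| out[16]=400, r--
l=0 r=15: |-16|<=|19| out[15]=361, r--
l=0 r=14: |-16|<=|18| out[14]=324, r--
l=0 r=13: |-16|<=|16| out[13]=256, r--
l=0 r=12: |-16|>|15| out[12]=256, l++
l=1 r=12: |-2|<=|15| out[11]=225, r--
l=1 r=11: |-2|<=|14| out[10]=196, r--
l=1 r=10: |-2|<=|12| out[9]=144, r--
l=1 r=9: |-2|<=|10| out[8]=100, r--
l=1 r=8: |-2|<=|9| out[7]=81, r--
l=1 r=7: |-2|<=|7| out[6]=49, r--
l=1 r=6: |-2|<=|6| out[5]=36, r--
l=1 r=5: |-2|<=|4| out[4]=16, r--
l=1 r=4: |-2|<=|2| out[3]=4, r--
l=1 r=3: |-2|>|1| out[2]=4, l++
l=2 r=3: |0|<=|1| out[1]=1, r--
l=2 r=2: |0|<=|0| out[0]=0, r--

[0, 1, 4, 4, 16, 36, 49, 81, 100, 144, 196, 225, 256, 256, 324, 361, 400, 441, 484, 576]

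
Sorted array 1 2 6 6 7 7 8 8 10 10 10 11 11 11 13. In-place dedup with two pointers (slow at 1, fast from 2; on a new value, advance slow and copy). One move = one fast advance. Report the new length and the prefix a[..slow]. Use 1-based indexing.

(s=1,f=2) a[fast]=2≠a[slow]=1 write a[2]=2 → slow++,fast++
(s=2,f=3) a[fast]=6≠a[slow]=2 write a[3]=6 → slow++,fast++
(s=3,f=4) a[fast]=6=a[slow] dup → fast++
(s=3,f=5) a[fast]=7≠a[slow]=6 write a[4]=7 → slow++,fast++
(s=4,f=6) a[fast]=7=a[slow] dup → fast++
(s=4,f=7) a[fast]=8≠a[slow]=7 write a[5]=8 → slow++,fast++
(s=5,f=8) a[fast]=8=a[slow] dup → fast++
(s=5,f=9) a[fast]=10≠a[slow]=8 write a[6]=10 → slow++,fast++
(s=6,f=10) a[fast]=10=a[slow] dup → fast++
(s=6,f=11) a[fast]=10=a[slow] dup → fast++
(s=6,f=12) a[fast]=11≠a[slow]=10 write a[7]=11 → slow++,fast++
(s=7,f=13) a[fast]=11=a[slow] dup → fast++
(s=7,f=14) a[fast]=11=a[slow] dup → fast++
(s=7,f=15) a[fast]=13≠a[slow]=11 write a[8]=13 → slow++,fast++

length 8; prefix = [1, 2, 6, 7, 8, 10, 11, 13]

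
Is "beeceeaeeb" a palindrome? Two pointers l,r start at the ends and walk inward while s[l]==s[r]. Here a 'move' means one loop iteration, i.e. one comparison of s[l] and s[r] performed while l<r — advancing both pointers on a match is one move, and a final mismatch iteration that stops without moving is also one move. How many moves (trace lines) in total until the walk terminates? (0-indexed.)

4 moves

l=0 r=9: 'b'=='b', l++,r--
l=1 r=8: 'e'=='e', l++,r--
l=2 r=7: 'e'=='e', l++,r--
l=3 r=6: 'c'!='a', stop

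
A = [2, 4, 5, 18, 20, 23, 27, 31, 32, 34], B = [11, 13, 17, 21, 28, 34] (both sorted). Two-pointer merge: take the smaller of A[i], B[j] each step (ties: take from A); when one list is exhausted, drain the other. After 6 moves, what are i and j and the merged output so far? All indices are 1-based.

[i=1,j=1] A[i]=2<=B[j]=11 take 2 → i++
[i=2,j=1] A[i]=4<=B[j]=11 take 4 → i++
[i=3,j=1] A[i]=5<=B[j]=11 take 5 → i++
[i=4,j=1] A[i]=18>B[j]=11 take 11 → j++
[i=4,j=2] A[i]=18>B[j]=13 take 13 → j++
[i=4,j=3] A[i]=18>B[j]=17 take 17 → j++

i=4, j=4, merged so far=[2, 4, 5, 11, 13, 17]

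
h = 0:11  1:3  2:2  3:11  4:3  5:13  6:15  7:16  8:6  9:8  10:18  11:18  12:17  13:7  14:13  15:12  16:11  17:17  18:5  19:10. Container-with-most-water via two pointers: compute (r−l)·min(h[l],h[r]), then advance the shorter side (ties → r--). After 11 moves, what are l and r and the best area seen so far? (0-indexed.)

l=9, r=17, best area=190

[0,19] min(11,10)*19=190 best=190 * → r--
[0,18] min(11,5)*18=90 best=190 → r--
[0,17] min(11,17)*17=187 best=190 → l++
[1,17] min(3,17)*16=48 best=190 → l++
[2,17] min(2,17)*15=30 best=190 → l++
[3,17] min(11,17)*14=154 best=190 → l++
[4,17] min(3,17)*13=39 best=190 → l++
[5,17] min(13,17)*12=156 best=190 → l++
[6,17] min(15,17)*11=165 best=190 → l++
[7,17] min(16,17)*10=160 best=190 → l++
[8,17] min(6,17)*9=54 best=190 → l++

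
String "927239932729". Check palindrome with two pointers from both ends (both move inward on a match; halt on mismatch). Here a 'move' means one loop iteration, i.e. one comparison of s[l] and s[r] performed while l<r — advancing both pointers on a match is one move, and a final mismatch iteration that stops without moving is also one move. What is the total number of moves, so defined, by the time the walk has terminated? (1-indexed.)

6 moves

l=1 r=12: '9'=='9', l++,r--
l=2 r=11: '2'=='2', l++,r--
l=3 r=10: '7'=='7', l++,r--
l=4 r=9: '2'=='2', l++,r--
l=5 r=8: '3'=='3', l++,r--
l=6 r=7: '9'=='9', l++,r--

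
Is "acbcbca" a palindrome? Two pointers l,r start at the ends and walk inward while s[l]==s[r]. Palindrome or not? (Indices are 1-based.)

palindrome

l=1 r=7: 'a'=='a', l++,r--
l=2 r=6: 'c'=='c', l++,r--
l=3 r=5: 'b'=='b', l++,r--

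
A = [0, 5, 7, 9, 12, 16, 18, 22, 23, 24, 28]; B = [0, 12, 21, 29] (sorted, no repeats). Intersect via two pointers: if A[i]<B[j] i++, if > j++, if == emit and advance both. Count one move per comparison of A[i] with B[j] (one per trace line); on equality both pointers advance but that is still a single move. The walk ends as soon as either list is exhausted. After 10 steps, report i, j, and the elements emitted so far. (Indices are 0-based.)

i=9, j=3, emitted=[0, 12]

i=0 j=0: 0==0 emit, i++,j++
i=1 j=1: 5<12, i++
i=2 j=1: 7<12, i++
i=3 j=1: 9<12, i++
i=4 j=1: 12==12 emit, i++,j++
i=5 j=2: 16<21, i++
i=6 j=2: 18<21, i++
i=7 j=2: 22>21, j++
i=7 j=3: 22<29, i++
i=8 j=3: 23<29, i++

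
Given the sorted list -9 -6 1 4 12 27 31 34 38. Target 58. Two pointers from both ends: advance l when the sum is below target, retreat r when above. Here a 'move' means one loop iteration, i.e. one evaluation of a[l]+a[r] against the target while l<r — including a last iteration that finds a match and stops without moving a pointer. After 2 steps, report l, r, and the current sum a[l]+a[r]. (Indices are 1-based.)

[1,9] -9+38=29 <58 → l++
[2,9] -6+38=32 <58 → l++

l=3, r=9, sum=39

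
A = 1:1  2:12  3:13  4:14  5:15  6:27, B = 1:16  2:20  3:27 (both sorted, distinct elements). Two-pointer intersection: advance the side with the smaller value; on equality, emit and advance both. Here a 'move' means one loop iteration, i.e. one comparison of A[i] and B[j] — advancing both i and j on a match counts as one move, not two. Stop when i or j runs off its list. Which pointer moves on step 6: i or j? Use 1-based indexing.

j

[i=1,j=1] 1<16 → i++
[i=2,j=1] 12<16 → i++
[i=3,j=1] 13<16 → i++
[i=4,j=1] 14<16 → i++
[i=5,j=1] 15<16 → i++
[i=6,j=1] 27>16 → j++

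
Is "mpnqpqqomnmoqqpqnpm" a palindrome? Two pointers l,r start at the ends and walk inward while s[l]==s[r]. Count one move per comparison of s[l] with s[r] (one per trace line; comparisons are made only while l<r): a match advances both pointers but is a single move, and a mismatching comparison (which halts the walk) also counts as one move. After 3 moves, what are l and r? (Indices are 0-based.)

l=3, r=15

[0,18] 'm'=='m' → l++,r--
[1,17] 'p'=='p' → l++,r--
[2,16] 'n'=='n' → l++,r--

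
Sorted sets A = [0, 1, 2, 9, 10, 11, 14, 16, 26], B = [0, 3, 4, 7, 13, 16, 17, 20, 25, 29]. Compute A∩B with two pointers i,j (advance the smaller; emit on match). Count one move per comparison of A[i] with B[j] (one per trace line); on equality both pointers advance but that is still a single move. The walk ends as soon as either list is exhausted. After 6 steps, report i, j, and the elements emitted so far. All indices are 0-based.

i=3, j=4, emitted=[0]

[i=0,j=0] 0==0 emit → i++,j++
[i=1,j=1] 1<3 → i++
[i=2,j=1] 2<3 → i++
[i=3,j=1] 9>3 → j++
[i=3,j=2] 9>4 → j++
[i=3,j=3] 9>7 → j++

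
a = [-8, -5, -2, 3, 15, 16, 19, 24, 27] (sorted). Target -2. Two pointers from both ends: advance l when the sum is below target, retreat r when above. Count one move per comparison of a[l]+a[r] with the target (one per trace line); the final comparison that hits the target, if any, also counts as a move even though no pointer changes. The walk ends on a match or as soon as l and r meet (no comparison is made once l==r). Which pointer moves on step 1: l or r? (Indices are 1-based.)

r

l=1 r=9: -8+27=19 >-2, r--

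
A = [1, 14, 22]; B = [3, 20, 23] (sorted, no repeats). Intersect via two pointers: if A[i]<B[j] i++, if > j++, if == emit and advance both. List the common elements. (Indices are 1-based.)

[i=1,j=1] 1<3 → i++
[i=2,j=1] 14>3 → j++
[i=2,j=2] 14<20 → i++
[i=3,j=2] 22>20 → j++
[i=3,j=3] 22<23 → i++

intersection = []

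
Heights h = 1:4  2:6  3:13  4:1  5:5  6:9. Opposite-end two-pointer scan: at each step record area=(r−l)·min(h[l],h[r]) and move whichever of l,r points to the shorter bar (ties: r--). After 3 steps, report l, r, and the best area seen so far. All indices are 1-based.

[1,6] min(4,9)*5=20 best=20 * → l++
[2,6] min(6,9)*4=24 best=24 * → l++
[3,6] min(13,9)*3=27 best=27 * → r--

l=3, r=5, best area=27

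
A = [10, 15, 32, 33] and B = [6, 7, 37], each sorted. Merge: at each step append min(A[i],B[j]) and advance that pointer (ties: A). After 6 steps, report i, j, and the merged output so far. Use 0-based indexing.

i=0 j=0: A[i]=10>B[j]=6 take 6, j++
i=0 j=1: A[i]=10>B[j]=7 take 7, j++
i=0 j=2: A[i]=10<=B[j]=37 take 10, i++
i=1 j=2: A[i]=15<=B[j]=37 take 15, i++
i=2 j=2: A[i]=32<=B[j]=37 take 32, i++
i=3 j=2: A[i]=33<=B[j]=37 take 33, i++

i=4, j=2, merged so far=[6, 7, 10, 15, 32, 33]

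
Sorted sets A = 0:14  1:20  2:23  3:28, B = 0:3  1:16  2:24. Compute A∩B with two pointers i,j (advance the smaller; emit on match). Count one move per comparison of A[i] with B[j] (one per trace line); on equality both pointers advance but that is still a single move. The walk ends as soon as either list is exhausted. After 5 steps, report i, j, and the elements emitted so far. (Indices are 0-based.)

i=0 j=0: 14>3, j++
i=0 j=1: 14<16, i++
i=1 j=1: 20>16, j++
i=1 j=2: 20<24, i++
i=2 j=2: 23<24, i++

i=3, j=2, emitted=[]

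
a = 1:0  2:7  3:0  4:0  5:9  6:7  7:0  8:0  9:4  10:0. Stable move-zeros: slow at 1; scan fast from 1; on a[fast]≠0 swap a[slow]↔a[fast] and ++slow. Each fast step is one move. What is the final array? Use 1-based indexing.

slow=1 fast=1: a[fast]=0, fast++
slow=1 fast=2: a[fast]=7≠0 swap→a[1]=7, slow++,fast++
slow=2 fast=3: a[fast]=0, fast++
slow=2 fast=4: a[fast]=0, fast++
slow=2 fast=5: a[fast]=9≠0 swap→a[2]=9, slow++,fast++
slow=3 fast=6: a[fast]=7≠0 swap→a[3]=7, slow++,fast++
slow=4 fast=7: a[fast]=0, fast++
slow=4 fast=8: a[fast]=0, fast++
slow=4 fast=9: a[fast]=4≠0 swap→a[4]=4, slow++,fast++
slow=5 fast=10: a[fast]=0, fast++

[7, 9, 7, 4, 0, 0, 0, 0, 0, 0]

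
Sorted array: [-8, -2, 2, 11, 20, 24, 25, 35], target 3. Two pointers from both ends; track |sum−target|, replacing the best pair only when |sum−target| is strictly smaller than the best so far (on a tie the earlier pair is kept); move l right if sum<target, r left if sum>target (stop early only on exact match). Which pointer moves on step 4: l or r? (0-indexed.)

r

[0,7] -8+35=27 d=24 * → r--
[0,6] -8+25=17 d=14 * → r--
[0,5] -8+24=16 d=13 * → r--
[0,4] -8+20=12 d=9 * → r--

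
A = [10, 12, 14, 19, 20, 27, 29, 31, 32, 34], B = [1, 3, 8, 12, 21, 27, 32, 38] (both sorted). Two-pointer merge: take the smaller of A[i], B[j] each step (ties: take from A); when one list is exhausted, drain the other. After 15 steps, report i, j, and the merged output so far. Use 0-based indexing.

i=9, j=6, merged so far=[1, 3, 8, 10, 12, 12, 14, 19, 20, 21, 27, 27, 29, 31, 32]

i=0 j=0: A[i]=10>B[j]=1 take 1, j++
i=0 j=1: A[i]=10>B[j]=3 take 3, j++
i=0 j=2: A[i]=10>B[j]=8 take 8, j++
i=0 j=3: A[i]=10<=B[j]=12 take 10, i++
i=1 j=3: A[i]=12<=B[j]=12 take 12, i++
i=2 j=3: A[i]=14>B[j]=12 take 12, j++
i=2 j=4: A[i]=14<=B[j]=21 take 14, i++
i=3 j=4: A[i]=19<=B[j]=21 take 19, i++
i=4 j=4: A[i]=20<=B[j]=21 take 20, i++
i=5 j=4: A[i]=27>B[j]=21 take 21, j++
i=5 j=5: A[i]=27<=B[j]=27 take 27, i++
i=6 j=5: A[i]=29>B[j]=27 take 27, j++
i=6 j=6: A[i]=29<=B[j]=32 take 29, i++
i=7 j=6: A[i]=31<=B[j]=32 take 31, i++
i=8 j=6: A[i]=32<=B[j]=32 take 32, i++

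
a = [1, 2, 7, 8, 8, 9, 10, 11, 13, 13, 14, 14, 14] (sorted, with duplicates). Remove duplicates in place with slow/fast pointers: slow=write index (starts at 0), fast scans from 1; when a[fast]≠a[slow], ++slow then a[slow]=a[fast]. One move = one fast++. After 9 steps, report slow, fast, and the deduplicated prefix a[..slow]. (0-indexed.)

slow=7, fast=10, prefix=[1, 2, 7, 8, 9, 10, 11, 13]

slow=0 fast=1: a[fast]=2≠a[slow]=1 write a[1]=2, slow++,fast++
slow=1 fast=2: a[fast]=7≠a[slow]=2 write a[2]=7, slow++,fast++
slow=2 fast=3: a[fast]=8≠a[slow]=7 write a[3]=8, slow++,fast++
slow=3 fast=4: a[fast]=8=a[slow] dup, fast++
slow=3 fast=5: a[fast]=9≠a[slow]=8 write a[4]=9, slow++,fast++
slow=4 fast=6: a[fast]=10≠a[slow]=9 write a[5]=10, slow++,fast++
slow=5 fast=7: a[fast]=11≠a[slow]=10 write a[6]=11, slow++,fast++
slow=6 fast=8: a[fast]=13≠a[slow]=11 write a[7]=13, slow++,fast++
slow=7 fast=9: a[fast]=13=a[slow] dup, fast++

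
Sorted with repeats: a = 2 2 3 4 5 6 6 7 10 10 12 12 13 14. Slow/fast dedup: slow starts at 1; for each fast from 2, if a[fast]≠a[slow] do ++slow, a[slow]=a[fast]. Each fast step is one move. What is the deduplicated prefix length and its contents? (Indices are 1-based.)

(s=1,f=2) a[fast]=2=a[slow] dup → fast++
(s=1,f=3) a[fast]=3≠a[slow]=2 write a[2]=3 → slow++,fast++
(s=2,f=4) a[fast]=4≠a[slow]=3 write a[3]=4 → slow++,fast++
(s=3,f=5) a[fast]=5≠a[slow]=4 write a[4]=5 → slow++,fast++
(s=4,f=6) a[fast]=6≠a[slow]=5 write a[5]=6 → slow++,fast++
(s=5,f=7) a[fast]=6=a[slow] dup → fast++
(s=5,f=8) a[fast]=7≠a[slow]=6 write a[6]=7 → slow++,fast++
(s=6,f=9) a[fast]=10≠a[slow]=7 write a[7]=10 → slow++,fast++
(s=7,f=10) a[fast]=10=a[slow] dup → fast++
(s=7,f=11) a[fast]=12≠a[slow]=10 write a[8]=12 → slow++,fast++
(s=8,f=12) a[fast]=12=a[slow] dup → fast++
(s=8,f=13) a[fast]=13≠a[slow]=12 write a[9]=13 → slow++,fast++
(s=9,f=14) a[fast]=14≠a[slow]=13 write a[10]=14 → slow++,fast++

length 10; prefix = [2, 3, 4, 5, 6, 7, 10, 12, 13, 14]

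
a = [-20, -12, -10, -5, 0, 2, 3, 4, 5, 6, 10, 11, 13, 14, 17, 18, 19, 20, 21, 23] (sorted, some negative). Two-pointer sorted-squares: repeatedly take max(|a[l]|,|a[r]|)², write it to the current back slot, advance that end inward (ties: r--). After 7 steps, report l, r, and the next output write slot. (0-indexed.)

l=1, r=13, next write slot=12

l=0 r=19: |-20|<=|23| out[19]=529, r--
l=0 r=18: |-20|<=|21| out[18]=441, r--
l=0 r=17: |-20|<=|20| out[17]=400, r--
l=0 r=16: |-20|>|19| out[16]=400, l++
l=1 r=16: |-12|<=|19| out[15]=361, r--
l=1 r=15: |-12|<=|18| out[14]=324, r--
l=1 r=14: |-12|<=|17| out[13]=289, r--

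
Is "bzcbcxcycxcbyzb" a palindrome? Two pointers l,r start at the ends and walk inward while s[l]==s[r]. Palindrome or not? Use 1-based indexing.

not a palindrome (mismatch at 3,13)

[1,15] 'b'=='b' → l++,r--
[2,14] 'z'=='z' → l++,r--
[3,13] 'c'!='y' → stop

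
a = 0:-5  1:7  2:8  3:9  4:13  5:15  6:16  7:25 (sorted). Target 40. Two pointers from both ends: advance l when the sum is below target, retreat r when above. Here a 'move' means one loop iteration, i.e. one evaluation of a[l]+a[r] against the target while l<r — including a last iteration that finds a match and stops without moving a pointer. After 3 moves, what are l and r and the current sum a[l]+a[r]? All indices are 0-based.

l=3, r=7, sum=34

l=0 r=7: -5+25=20 <40, l++
l=1 r=7: 7+25=32 <40, l++
l=2 r=7: 8+25=33 <40, l++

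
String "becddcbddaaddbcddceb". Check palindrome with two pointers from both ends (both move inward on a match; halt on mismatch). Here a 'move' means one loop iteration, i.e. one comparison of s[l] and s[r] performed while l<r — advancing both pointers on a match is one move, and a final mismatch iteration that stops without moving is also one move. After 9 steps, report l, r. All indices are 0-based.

l=9, r=10

[0,19] 'b'=='b' → l++,r--
[1,18] 'e'=='e' → l++,r--
[2,17] 'c'=='c' → l++,r--
[3,16] 'd'=='d' → l++,r--
[4,15] 'd'=='d' → l++,r--
[5,14] 'c'=='c' → l++,r--
[6,13] 'b'=='b' → l++,r--
[7,12] 'd'=='d' → l++,r--
[8,11] 'd'=='d' → l++,r--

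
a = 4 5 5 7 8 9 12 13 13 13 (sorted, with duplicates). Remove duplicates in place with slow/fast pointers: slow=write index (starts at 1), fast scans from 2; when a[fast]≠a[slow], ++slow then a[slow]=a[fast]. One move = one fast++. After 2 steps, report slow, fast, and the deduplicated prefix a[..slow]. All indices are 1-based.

slow=2, fast=4, prefix=[4, 5]

slow=1 fast=2: a[fast]=5≠a[slow]=4 write a[2]=5, slow++,fast++
slow=2 fast=3: a[fast]=5=a[slow] dup, fast++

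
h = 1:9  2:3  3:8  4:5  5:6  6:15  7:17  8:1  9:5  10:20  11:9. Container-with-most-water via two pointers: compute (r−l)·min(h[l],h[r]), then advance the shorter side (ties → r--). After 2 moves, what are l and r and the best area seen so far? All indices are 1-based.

l=1 r=11: min(9,9)*10=90 best=90 *, r--
l=1 r=10: min(9,20)*9=81 best=90, l++

l=2, r=10, best area=90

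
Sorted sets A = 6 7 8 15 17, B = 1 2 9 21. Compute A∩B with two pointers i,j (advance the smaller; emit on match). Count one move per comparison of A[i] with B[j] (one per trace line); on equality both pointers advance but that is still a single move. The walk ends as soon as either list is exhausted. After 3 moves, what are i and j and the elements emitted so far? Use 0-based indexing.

[i=0,j=0] 6>1 → j++
[i=0,j=1] 6>2 → j++
[i=0,j=2] 6<9 → i++

i=1, j=2, emitted=[]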